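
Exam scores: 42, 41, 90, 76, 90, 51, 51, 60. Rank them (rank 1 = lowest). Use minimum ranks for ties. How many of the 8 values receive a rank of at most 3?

4

Sorted (ascending): 41, 42, 51, 51, 60, 76, 90, 90
The 2 values of 51 occupy positions 3–4 → each gets rank 3.
The 2 values of 90 occupy positions 7–8 → each gets rank 7.
Ranks ≤ 3: {1, 2, 3, 3} → 4 values.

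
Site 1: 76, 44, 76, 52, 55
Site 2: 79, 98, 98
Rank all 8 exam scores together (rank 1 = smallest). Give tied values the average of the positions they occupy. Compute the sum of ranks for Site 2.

Sorted (ascending): 44, 52, 55, 76, 76, 79, 98, 98
The 2 values of 76 occupy positions 4–5 → average rank (4+5)/2 = 4.5.
The 2 values of 98 occupy positions 7–8 → average rank (7+8)/2 = 7.5.
Site 2 values → pooled ranks: 79→6, 98→7.5, 98→7.5
Rank sum = 6 + 7.5 + 7.5 = 21

21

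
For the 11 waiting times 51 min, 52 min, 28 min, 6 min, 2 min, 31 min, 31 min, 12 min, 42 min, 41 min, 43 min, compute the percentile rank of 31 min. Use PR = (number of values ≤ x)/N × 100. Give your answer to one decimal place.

N = 11.
Strictly below 31: 4. Equal to 31: 2.
PR = 6/11 × 100 = 54.5

54.5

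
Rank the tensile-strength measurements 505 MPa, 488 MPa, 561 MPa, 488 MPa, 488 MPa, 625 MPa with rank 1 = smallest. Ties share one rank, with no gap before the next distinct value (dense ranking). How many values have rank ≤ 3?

Sorted (ascending): 488, 488, 488, 505, 561, 625
The 3 values of 488 share dense rank 1.
Remaining distinct values take the next consecutive integers.
Ranks ≤ 3: {1, 1, 1, 2, 3} → 5 values.

5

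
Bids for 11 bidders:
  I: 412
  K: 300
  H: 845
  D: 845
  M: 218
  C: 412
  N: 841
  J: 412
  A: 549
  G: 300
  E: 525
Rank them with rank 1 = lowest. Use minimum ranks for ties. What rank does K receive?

Sorted (ascending): 218, 300, 300, 412, 412, 412, 525, 549, 841, 845, 845
The 2 values of 300 occupy positions 2–3 → each gets rank 2.
The 3 values of 412 occupy positions 4–6 → each gets rank 4.
The 2 values of 845 occupy positions 10–11 → each gets rank 10.
K has value 300 → rank 2.

2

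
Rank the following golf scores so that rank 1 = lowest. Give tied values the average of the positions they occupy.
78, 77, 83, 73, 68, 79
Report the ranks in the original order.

4, 3, 6, 2, 1, 5

Sorted (ascending): 68, 73, 77, 78, 79, 83
No ties — each value takes its position as its rank.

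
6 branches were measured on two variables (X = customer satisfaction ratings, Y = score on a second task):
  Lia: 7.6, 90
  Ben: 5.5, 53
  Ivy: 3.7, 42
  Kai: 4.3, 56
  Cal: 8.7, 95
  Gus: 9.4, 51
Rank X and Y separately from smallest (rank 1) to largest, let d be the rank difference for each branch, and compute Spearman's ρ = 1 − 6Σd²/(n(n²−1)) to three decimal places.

0.371

Ranks of variable 1: 4, 3, 1, 2, 5, 6
Ranks of variable 2: 5, 3, 1, 4, 6, 2
d = r₁ − r₂: -1, 0, 0, -2, -1, 4
d²: 1, 0, 0, 4, 1, 16; Σd² = 22
ρ = 1 − 6·22/(6·35) = 1 − 132/210 = 0.371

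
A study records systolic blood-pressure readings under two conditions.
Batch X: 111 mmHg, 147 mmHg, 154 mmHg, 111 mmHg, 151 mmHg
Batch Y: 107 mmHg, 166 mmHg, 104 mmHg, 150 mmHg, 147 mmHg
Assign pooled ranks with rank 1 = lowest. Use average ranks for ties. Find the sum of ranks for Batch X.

29.5

Sorted (ascending): 104, 107, 111, 111, 147, 147, 150, 151, 154, 166
The 2 values of 111 occupy positions 3–4 → average rank (3+4)/2 = 3.5.
The 2 values of 147 occupy positions 5–6 → average rank (5+6)/2 = 5.5.
Batch X values → pooled ranks: 111→3.5, 147→5.5, 154→9, 111→3.5, 151→8
Rank sum = 3.5 + 5.5 + 9 + 3.5 + 8 = 29.5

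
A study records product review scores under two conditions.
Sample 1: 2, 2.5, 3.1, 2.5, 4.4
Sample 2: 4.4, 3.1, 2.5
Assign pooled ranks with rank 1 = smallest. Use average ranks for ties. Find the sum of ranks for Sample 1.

20

Sorted (ascending): 2, 2.5, 2.5, 2.5, 3.1, 3.1, 4.4, 4.4
The 3 values of 2.5 occupy positions 2–4 → average rank 3.
The 2 values of 3.1 occupy positions 5–6 → average rank (5+6)/2 = 5.5.
The 2 values of 4.4 occupy positions 7–8 → average rank (7+8)/2 = 7.5.
Sample 1 values → pooled ranks: 2→1, 2.5→3, 3.1→5.5, 2.5→3, 4.4→7.5
Rank sum = 1 + 3 + 5.5 + 3 + 7.5 = 20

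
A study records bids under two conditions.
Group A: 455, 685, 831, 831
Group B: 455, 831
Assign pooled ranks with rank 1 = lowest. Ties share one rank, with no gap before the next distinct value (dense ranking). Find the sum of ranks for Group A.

Sorted (ascending): 455, 455, 685, 831, 831, 831
The 2 values of 455 share dense rank 1.
The 3 values of 831 share dense rank 3.
Remaining distinct values take the next consecutive integers.
Group A values → pooled ranks: 455→1, 685→2, 831→3, 831→3
Rank sum = 1 + 2 + 3 + 3 = 9

9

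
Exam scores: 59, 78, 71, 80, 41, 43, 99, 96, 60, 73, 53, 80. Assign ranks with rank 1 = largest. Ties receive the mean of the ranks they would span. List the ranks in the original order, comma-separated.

Sorted (descending): 99, 96, 80, 80, 78, 73, 71, 60, 59, 53, 43, 41
The 2 values of 80 occupy positions 3–4 → average rank (3+4)/2 = 3.5.

9, 5, 7, 3.5, 12, 11, 1, 2, 8, 6, 10, 3.5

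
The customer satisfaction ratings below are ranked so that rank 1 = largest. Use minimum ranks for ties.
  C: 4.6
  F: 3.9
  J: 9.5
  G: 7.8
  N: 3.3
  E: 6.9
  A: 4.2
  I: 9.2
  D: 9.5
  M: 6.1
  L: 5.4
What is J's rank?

1

Sorted (descending): 9.5, 9.5, 9.2, 7.8, 6.9, 6.1, 5.4, 4.6, 4.2, 3.9, 3.3
The 2 values of 9.5 occupy positions 1–2 → each gets rank 1.
J has value 9.5 → rank 1.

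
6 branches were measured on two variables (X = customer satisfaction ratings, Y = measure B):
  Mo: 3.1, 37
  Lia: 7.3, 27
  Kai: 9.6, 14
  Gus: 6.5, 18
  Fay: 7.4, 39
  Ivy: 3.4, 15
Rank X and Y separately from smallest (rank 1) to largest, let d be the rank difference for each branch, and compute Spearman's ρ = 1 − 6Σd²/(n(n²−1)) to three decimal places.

Ranks of variable 1: 1, 4, 6, 3, 5, 2
Ranks of variable 2: 5, 4, 1, 3, 6, 2
d = r₁ − r₂: -4, 0, 5, 0, -1, 0
d²: 16, 0, 25, 0, 1, 0; Σd² = 42
ρ = 1 − 6·42/(6·35) = 1 − 252/210 = -0.200

-0.200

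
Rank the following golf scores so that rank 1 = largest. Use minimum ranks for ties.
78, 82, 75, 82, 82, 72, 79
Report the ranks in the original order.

Sorted (descending): 82, 82, 82, 79, 78, 75, 72
The 3 values of 82 occupy positions 1–3 → each gets rank 1.

5, 1, 6, 1, 1, 7, 4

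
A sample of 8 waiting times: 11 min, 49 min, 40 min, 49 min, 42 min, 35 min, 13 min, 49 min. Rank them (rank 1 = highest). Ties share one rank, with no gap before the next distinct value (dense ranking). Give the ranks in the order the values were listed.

Sorted (descending): 49, 49, 49, 42, 40, 35, 13, 11
The 3 values of 49 share dense rank 1.
Remaining distinct values take the next consecutive integers.

6, 1, 3, 1, 2, 4, 5, 1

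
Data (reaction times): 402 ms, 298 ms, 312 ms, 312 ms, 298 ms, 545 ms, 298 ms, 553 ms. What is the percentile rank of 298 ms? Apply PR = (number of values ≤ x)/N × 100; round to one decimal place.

N = 8.
Strictly below 298: 0. Equal to 298: 3.
PR = 3/8 × 100 = 37.5

37.5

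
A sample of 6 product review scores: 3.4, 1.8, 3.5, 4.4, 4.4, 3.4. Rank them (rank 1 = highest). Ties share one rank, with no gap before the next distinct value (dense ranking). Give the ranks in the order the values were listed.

3, 4, 2, 1, 1, 3

Sorted (descending): 4.4, 4.4, 3.5, 3.4, 3.4, 1.8
The 2 values of 4.4 share dense rank 1.
The 2 values of 3.4 share dense rank 3.
Remaining distinct values take the next consecutive integers.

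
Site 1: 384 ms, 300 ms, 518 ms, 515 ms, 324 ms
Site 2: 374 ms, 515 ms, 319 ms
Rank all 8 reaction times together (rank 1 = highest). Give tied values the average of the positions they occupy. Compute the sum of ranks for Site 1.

21.5

Sorted (descending): 518, 515, 515, 384, 374, 324, 319, 300
The 2 values of 515 occupy positions 2–3 → average rank (2+3)/2 = 2.5.
Site 1 values → pooled ranks: 384→4, 300→8, 518→1, 515→2.5, 324→6
Rank sum = 4 + 8 + 1 + 2.5 + 6 = 21.5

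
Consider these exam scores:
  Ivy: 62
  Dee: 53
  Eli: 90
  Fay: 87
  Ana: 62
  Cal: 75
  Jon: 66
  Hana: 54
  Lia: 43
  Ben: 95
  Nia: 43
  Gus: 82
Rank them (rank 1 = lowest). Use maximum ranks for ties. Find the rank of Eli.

11

Sorted (ascending): 43, 43, 53, 54, 62, 62, 66, 75, 82, 87, 90, 95
The 2 values of 43 occupy positions 1–2 → each gets rank 2.
The 2 values of 62 occupy positions 5–6 → each gets rank 6.
Eli has value 90 → rank 11.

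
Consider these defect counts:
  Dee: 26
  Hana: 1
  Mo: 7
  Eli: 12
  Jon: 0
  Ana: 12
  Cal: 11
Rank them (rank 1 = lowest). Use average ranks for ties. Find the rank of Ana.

5.5

Sorted (ascending): 0, 1, 7, 11, 12, 12, 26
The 2 values of 12 occupy positions 5–6 → average rank (5+6)/2 = 5.5.
Ana has value 12 → rank 5.5.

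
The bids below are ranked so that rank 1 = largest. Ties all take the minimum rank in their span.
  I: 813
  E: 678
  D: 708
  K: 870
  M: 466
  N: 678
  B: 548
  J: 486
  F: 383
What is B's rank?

6

Sorted (descending): 870, 813, 708, 678, 678, 548, 486, 466, 383
The 2 values of 678 occupy positions 4–5 → each gets rank 4.
B has value 548 → rank 6.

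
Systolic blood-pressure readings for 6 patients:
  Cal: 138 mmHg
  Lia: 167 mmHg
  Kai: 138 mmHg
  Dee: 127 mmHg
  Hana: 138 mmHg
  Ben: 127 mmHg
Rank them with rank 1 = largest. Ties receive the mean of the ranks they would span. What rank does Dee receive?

5.5

Sorted (descending): 167, 138, 138, 138, 127, 127
The 3 values of 138 occupy positions 2–4 → average rank 3.
The 2 values of 127 occupy positions 5–6 → average rank (5+6)/2 = 5.5.
Dee has value 127 mmHg → rank 5.5.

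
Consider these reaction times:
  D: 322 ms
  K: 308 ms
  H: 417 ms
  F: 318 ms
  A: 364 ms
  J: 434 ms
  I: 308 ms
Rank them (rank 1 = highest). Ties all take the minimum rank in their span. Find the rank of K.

Sorted (descending): 434, 417, 364, 322, 318, 308, 308
The 2 values of 308 occupy positions 6–7 → each gets rank 6.
K has value 308 ms → rank 6.

6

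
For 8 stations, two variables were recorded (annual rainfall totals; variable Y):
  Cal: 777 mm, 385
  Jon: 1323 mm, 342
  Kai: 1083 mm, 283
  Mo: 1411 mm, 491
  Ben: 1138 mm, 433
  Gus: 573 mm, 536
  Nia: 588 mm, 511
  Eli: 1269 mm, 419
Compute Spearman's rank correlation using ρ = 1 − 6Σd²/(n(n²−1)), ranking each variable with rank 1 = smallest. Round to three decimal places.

-0.381

Ranks of variable 1: 3, 7, 4, 8, 5, 1, 2, 6
Ranks of variable 2: 3, 2, 1, 6, 5, 8, 7, 4
d = r₁ − r₂: 0, 5, 3, 2, 0, -7, -5, 2
d²: 0, 25, 9, 4, 0, 49, 25, 4; Σd² = 116
ρ = 1 − 6·116/(8·63) = 1 − 696/504 = -0.381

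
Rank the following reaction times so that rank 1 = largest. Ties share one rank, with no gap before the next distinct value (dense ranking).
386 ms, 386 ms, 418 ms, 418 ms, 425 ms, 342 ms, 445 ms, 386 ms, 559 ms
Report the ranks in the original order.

5, 5, 4, 4, 3, 6, 2, 5, 1

Sorted (descending): 559, 445, 425, 418, 418, 386, 386, 386, 342
The 2 values of 418 share dense rank 4.
The 3 values of 386 share dense rank 5.
Remaining distinct values take the next consecutive integers.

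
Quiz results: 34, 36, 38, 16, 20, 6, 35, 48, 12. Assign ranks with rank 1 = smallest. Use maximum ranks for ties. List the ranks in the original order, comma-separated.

5, 7, 8, 3, 4, 1, 6, 9, 2

Sorted (ascending): 6, 12, 16, 20, 34, 35, 36, 38, 48
No ties — each value takes its position as its rank.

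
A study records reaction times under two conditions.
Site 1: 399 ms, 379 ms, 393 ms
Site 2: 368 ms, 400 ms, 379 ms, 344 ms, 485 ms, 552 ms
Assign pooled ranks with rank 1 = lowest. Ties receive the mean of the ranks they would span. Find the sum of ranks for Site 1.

14.5

Sorted (ascending): 344, 368, 379, 379, 393, 399, 400, 485, 552
The 2 values of 379 occupy positions 3–4 → average rank (3+4)/2 = 3.5.
Site 1 values → pooled ranks: 399→6, 379→3.5, 393→5
Rank sum = 6 + 3.5 + 5 = 14.5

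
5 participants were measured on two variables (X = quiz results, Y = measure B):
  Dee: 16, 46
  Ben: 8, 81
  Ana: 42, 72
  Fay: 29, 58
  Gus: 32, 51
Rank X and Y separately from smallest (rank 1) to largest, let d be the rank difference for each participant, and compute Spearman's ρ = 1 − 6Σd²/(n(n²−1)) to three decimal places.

-0.100

Ranks of variable 1: 2, 1, 5, 3, 4
Ranks of variable 2: 1, 5, 4, 3, 2
d = r₁ − r₂: 1, -4, 1, 0, 2
d²: 1, 16, 1, 0, 4; Σd² = 22
ρ = 1 − 6·22/(5·24) = 1 − 132/120 = -0.100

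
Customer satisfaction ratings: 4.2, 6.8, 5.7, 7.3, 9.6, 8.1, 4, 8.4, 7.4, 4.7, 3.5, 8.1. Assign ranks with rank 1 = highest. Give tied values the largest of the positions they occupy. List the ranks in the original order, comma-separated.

10, 7, 8, 6, 1, 4, 11, 2, 5, 9, 12, 4

Sorted (descending): 9.6, 8.4, 8.1, 8.1, 7.4, 7.3, 6.8, 5.7, 4.7, 4.2, 4, 3.5
The 2 values of 8.1 occupy positions 3–4 → each gets rank 4.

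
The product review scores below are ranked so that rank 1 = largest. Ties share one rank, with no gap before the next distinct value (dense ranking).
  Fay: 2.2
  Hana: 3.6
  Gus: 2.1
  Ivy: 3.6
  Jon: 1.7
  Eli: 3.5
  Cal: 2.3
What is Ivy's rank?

1

Sorted (descending): 3.6, 3.6, 3.5, 2.3, 2.2, 2.1, 1.7
The 2 values of 3.6 share dense rank 1.
Remaining distinct values take the next consecutive integers.
Ivy has value 3.6 → rank 1.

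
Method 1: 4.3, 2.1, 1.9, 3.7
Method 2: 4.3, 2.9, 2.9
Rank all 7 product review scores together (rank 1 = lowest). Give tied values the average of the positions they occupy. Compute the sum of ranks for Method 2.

Sorted (ascending): 1.9, 2.1, 2.9, 2.9, 3.7, 4.3, 4.3
The 2 values of 2.9 occupy positions 3–4 → average rank (3+4)/2 = 3.5.
The 2 values of 4.3 occupy positions 6–7 → average rank (6+7)/2 = 6.5.
Method 2 values → pooled ranks: 4.3→6.5, 2.9→3.5, 2.9→3.5
Rank sum = 6.5 + 3.5 + 3.5 = 13.5

13.5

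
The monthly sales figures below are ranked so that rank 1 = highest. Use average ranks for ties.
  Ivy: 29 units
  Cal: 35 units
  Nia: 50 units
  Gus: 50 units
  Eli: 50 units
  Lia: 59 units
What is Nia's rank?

3

Sorted (descending): 59, 50, 50, 50, 35, 29
The 3 values of 50 occupy positions 2–4 → average rank 3.
Nia has value 50 units → rank 3.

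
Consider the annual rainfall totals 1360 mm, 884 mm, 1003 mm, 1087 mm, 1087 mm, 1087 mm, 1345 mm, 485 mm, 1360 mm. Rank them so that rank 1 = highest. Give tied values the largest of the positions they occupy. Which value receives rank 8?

884

Sorted (descending): 1360, 1360, 1345, 1087, 1087, 1087, 1003, 884, 485
The 2 values of 1360 occupy positions 1–2 → each gets rank 2.
The 3 values of 1087 occupy positions 4–6 → each gets rank 6.
Rank 8 → value 884.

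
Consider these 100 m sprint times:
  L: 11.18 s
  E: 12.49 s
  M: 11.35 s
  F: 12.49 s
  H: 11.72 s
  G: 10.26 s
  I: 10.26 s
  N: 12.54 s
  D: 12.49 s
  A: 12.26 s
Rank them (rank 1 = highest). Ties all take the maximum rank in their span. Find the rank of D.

4

Sorted (descending): 12.54, 12.49, 12.49, 12.49, 12.26, 11.72, 11.35, 11.18, 10.26, 10.26
The 3 values of 12.49 occupy positions 2–4 → each gets rank 4.
The 2 values of 10.26 occupy positions 9–10 → each gets rank 10.
D has value 12.49 s → rank 4.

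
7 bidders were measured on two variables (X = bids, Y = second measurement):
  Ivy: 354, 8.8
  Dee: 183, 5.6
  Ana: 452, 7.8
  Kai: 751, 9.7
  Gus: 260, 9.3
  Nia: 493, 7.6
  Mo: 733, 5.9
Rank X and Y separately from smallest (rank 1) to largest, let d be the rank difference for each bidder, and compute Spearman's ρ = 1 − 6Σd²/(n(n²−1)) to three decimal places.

0.286

Ranks of variable 1: 3, 1, 4, 7, 2, 5, 6
Ranks of variable 2: 5, 1, 4, 7, 6, 3, 2
d = r₁ − r₂: -2, 0, 0, 0, -4, 2, 4
d²: 4, 0, 0, 0, 16, 4, 16; Σd² = 40
ρ = 1 − 6·40/(7·48) = 1 − 240/336 = 0.286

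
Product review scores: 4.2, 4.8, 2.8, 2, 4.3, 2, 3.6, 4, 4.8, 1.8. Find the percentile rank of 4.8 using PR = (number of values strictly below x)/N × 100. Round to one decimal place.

80.0

N = 10.
Strictly below 4.8: 8. Equal to 4.8: 2.
PR = 8/10 × 100 = 80.0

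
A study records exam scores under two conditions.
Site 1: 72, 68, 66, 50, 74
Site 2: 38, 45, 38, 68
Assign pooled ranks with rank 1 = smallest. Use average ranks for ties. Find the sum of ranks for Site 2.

12.5

Sorted (ascending): 38, 38, 45, 50, 66, 68, 68, 72, 74
The 2 values of 38 occupy positions 1–2 → average rank (1+2)/2 = 1.5.
The 2 values of 68 occupy positions 6–7 → average rank (6+7)/2 = 6.5.
Site 2 values → pooled ranks: 38→1.5, 45→3, 38→1.5, 68→6.5
Rank sum = 1.5 + 3 + 1.5 + 6.5 = 12.5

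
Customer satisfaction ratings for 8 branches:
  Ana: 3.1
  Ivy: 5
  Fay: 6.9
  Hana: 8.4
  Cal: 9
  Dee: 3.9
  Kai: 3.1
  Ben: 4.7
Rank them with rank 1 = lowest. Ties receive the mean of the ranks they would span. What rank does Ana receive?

1.5

Sorted (ascending): 3.1, 3.1, 3.9, 4.7, 5, 6.9, 8.4, 9
The 2 values of 3.1 occupy positions 1–2 → average rank (1+2)/2 = 1.5.
Ana has value 3.1 → rank 1.5.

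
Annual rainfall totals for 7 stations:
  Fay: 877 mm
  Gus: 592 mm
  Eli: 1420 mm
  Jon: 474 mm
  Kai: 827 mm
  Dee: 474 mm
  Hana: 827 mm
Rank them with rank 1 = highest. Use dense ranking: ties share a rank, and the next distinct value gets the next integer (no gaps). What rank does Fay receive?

2

Sorted (descending): 1420, 877, 827, 827, 592, 474, 474
The 2 values of 827 share dense rank 3.
The 2 values of 474 share dense rank 5.
Remaining distinct values take the next consecutive integers.
Fay has value 877 mm → rank 2.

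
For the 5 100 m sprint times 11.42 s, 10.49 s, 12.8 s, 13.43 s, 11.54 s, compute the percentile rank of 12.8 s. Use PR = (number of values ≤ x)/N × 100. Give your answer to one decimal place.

80.0

N = 5.
Strictly below 12.8: 3. Equal to 12.8: 1.
PR = 4/5 × 100 = 80.0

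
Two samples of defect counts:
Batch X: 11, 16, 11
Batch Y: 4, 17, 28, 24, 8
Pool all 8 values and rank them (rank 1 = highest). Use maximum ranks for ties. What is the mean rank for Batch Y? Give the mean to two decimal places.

Sorted (descending): 28, 24, 17, 16, 11, 11, 8, 4
The 2 values of 11 occupy positions 5–6 → each gets rank 6.
Batch Y values → pooled ranks: 4→8, 17→3, 28→1, 24→2, 8→7
Mean rank = (8 + 3 + 1 + 2 + 7) / 5 = 4.20

4.20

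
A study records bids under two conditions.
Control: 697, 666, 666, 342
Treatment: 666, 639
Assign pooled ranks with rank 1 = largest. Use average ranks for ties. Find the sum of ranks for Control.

Sorted (descending): 697, 666, 666, 666, 639, 342
The 3 values of 666 occupy positions 2–4 → average rank 3.
Control values → pooled ranks: 697→1, 666→3, 666→3, 342→6
Rank sum = 1 + 3 + 3 + 6 = 13

13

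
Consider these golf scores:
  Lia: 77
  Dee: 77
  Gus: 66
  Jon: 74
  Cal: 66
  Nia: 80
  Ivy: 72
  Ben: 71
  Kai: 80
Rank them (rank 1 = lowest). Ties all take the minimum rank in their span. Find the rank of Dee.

6

Sorted (ascending): 66, 66, 71, 72, 74, 77, 77, 80, 80
The 2 values of 66 occupy positions 1–2 → each gets rank 1.
The 2 values of 77 occupy positions 6–7 → each gets rank 6.
The 2 values of 80 occupy positions 8–9 → each gets rank 8.
Dee has value 77 → rank 6.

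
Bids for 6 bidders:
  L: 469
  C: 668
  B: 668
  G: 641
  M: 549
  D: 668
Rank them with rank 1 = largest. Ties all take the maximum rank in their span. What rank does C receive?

Sorted (descending): 668, 668, 668, 641, 549, 469
The 3 values of 668 occupy positions 1–3 → each gets rank 3.
C has value 668 → rank 3.

3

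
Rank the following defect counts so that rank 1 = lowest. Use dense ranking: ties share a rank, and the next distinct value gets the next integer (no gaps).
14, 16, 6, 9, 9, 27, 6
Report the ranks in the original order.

Sorted (ascending): 6, 6, 9, 9, 14, 16, 27
The 2 values of 6 share dense rank 1.
The 2 values of 9 share dense rank 2.
Remaining distinct values take the next consecutive integers.

3, 4, 1, 2, 2, 5, 1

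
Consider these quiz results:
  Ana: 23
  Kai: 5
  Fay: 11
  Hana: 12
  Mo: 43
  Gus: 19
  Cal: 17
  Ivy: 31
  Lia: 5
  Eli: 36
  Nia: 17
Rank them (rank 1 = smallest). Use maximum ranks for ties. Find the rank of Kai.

Sorted (ascending): 5, 5, 11, 12, 17, 17, 19, 23, 31, 36, 43
The 2 values of 5 occupy positions 1–2 → each gets rank 2.
The 2 values of 17 occupy positions 5–6 → each gets rank 6.
Kai has value 5 → rank 2.

2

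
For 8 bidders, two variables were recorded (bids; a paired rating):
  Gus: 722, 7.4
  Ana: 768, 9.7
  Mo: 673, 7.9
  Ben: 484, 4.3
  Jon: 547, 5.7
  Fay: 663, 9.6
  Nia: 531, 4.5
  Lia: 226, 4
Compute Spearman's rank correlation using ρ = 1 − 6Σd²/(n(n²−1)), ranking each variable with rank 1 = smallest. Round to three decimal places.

Ranks of variable 1: 7, 8, 6, 2, 4, 5, 3, 1
Ranks of variable 2: 5, 8, 6, 2, 4, 7, 3, 1
d = r₁ − r₂: 2, 0, 0, 0, 0, -2, 0, 0
d²: 4, 0, 0, 0, 0, 4, 0, 0; Σd² = 8
ρ = 1 − 6·8/(8·63) = 1 − 48/504 = 0.905

0.905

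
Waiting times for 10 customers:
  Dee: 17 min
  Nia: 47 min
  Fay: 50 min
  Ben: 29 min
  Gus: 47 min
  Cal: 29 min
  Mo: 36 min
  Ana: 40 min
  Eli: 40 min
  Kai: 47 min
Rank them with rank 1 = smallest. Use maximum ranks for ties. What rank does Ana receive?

Sorted (ascending): 17, 29, 29, 36, 40, 40, 47, 47, 47, 50
The 2 values of 29 occupy positions 2–3 → each gets rank 3.
The 2 values of 40 occupy positions 5–6 → each gets rank 6.
The 3 values of 47 occupy positions 7–9 → each gets rank 9.
Ana has value 40 min → rank 6.

6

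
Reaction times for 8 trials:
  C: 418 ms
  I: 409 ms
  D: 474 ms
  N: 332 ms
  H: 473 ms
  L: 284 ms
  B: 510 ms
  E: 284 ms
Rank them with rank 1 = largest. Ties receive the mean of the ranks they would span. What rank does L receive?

Sorted (descending): 510, 474, 473, 418, 409, 332, 284, 284
The 2 values of 284 occupy positions 7–8 → average rank (7+8)/2 = 7.5.
L has value 284 ms → rank 7.5.

7.5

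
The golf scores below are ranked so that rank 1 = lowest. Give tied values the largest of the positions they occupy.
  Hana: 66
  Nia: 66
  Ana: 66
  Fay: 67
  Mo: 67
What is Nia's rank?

3

Sorted (ascending): 66, 66, 66, 67, 67
The 3 values of 66 occupy positions 1–3 → each gets rank 3.
The 2 values of 67 occupy positions 4–5 → each gets rank 5.
Nia has value 66 → rank 3.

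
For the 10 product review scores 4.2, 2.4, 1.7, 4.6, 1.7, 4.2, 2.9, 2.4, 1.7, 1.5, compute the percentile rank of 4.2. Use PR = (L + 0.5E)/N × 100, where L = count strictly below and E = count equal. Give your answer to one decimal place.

N = 10.
Strictly below 4.2: 7. Equal to 4.2: 2.
PR = (7 + 0.5·2)/10 × 100 = 80.0

80.0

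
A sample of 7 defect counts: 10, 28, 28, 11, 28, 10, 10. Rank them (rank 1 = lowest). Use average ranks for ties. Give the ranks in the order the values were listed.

2, 6, 6, 4, 6, 2, 2

Sorted (ascending): 10, 10, 10, 11, 28, 28, 28
The 3 values of 10 occupy positions 1–3 → average rank 2.
The 3 values of 28 occupy positions 5–7 → average rank 6.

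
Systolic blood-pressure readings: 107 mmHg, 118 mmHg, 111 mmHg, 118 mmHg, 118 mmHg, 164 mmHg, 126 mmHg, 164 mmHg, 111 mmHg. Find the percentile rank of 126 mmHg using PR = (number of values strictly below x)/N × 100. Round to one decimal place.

N = 9.
Strictly below 126: 6. Equal to 126: 1.
PR = 6/9 × 100 = 66.7

66.7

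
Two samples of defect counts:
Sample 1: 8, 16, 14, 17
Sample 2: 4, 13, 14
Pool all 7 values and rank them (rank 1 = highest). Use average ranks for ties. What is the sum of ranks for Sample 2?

Sorted (descending): 17, 16, 14, 14, 13, 8, 4
The 2 values of 14 occupy positions 3–4 → average rank (3+4)/2 = 3.5.
Sample 2 values → pooled ranks: 4→7, 13→5, 14→3.5
Rank sum = 7 + 5 + 3.5 = 15.5

15.5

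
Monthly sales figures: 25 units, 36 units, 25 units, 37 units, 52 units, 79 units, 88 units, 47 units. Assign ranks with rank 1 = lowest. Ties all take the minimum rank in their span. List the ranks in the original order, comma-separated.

Sorted (ascending): 25, 25, 36, 37, 47, 52, 79, 88
The 2 values of 25 occupy positions 1–2 → each gets rank 1.

1, 3, 1, 4, 6, 7, 8, 5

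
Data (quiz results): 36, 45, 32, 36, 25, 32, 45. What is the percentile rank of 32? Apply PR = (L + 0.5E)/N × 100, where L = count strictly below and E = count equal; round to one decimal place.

N = 7.
Strictly below 32: 1. Equal to 32: 2.
PR = (1 + 0.5·2)/7 × 100 = 28.6

28.6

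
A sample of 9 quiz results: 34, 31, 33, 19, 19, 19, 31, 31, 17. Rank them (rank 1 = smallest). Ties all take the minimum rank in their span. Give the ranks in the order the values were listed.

Sorted (ascending): 17, 19, 19, 19, 31, 31, 31, 33, 34
The 3 values of 19 occupy positions 2–4 → each gets rank 2.
The 3 values of 31 occupy positions 5–7 → each gets rank 5.

9, 5, 8, 2, 2, 2, 5, 5, 1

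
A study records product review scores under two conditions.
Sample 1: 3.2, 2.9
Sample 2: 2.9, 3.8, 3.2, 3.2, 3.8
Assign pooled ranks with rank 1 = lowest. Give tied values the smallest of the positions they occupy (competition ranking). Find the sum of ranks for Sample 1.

Sorted (ascending): 2.9, 2.9, 3.2, 3.2, 3.2, 3.8, 3.8
The 2 values of 2.9 occupy positions 1–2 → each gets rank 1.
The 3 values of 3.2 occupy positions 3–5 → each gets rank 3.
The 2 values of 3.8 occupy positions 6–7 → each gets rank 6.
Sample 1 values → pooled ranks: 3.2→3, 2.9→1
Rank sum = 3 + 1 = 4

4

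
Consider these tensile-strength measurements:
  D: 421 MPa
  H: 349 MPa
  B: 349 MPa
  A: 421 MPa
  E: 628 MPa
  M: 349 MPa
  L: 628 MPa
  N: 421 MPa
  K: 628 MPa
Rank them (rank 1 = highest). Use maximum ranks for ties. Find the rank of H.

Sorted (descending): 628, 628, 628, 421, 421, 421, 349, 349, 349
The 3 values of 628 occupy positions 1–3 → each gets rank 3.
The 3 values of 421 occupy positions 4–6 → each gets rank 6.
The 3 values of 349 occupy positions 7–9 → each gets rank 9.
H has value 349 MPa → rank 9.

9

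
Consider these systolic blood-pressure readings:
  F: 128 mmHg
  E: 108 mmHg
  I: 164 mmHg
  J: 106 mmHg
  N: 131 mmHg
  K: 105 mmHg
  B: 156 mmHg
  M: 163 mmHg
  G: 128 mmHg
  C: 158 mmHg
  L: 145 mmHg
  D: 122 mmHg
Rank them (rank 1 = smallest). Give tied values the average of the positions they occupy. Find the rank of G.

5.5

Sorted (ascending): 105, 106, 108, 122, 128, 128, 131, 145, 156, 158, 163, 164
The 2 values of 128 occupy positions 5–6 → average rank (5+6)/2 = 5.5.
G has value 128 mmHg → rank 5.5.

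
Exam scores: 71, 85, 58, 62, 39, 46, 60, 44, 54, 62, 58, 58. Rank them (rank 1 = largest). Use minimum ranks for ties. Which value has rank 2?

71

Sorted (descending): 85, 71, 62, 62, 60, 58, 58, 58, 54, 46, 44, 39
The 2 values of 62 occupy positions 3–4 → each gets rank 3.
The 3 values of 58 occupy positions 6–8 → each gets rank 6.
Rank 2 → value 71.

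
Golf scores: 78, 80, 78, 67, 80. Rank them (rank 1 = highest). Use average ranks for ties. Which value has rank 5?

67

Sorted (descending): 80, 80, 78, 78, 67
The 2 values of 80 occupy positions 1–2 → average rank (1+2)/2 = 1.5.
The 2 values of 78 occupy positions 3–4 → average rank (3+4)/2 = 3.5.
Rank 5 → value 67.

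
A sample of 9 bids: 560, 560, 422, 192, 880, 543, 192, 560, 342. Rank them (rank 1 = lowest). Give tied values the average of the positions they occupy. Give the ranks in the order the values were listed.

7, 7, 4, 1.5, 9, 5, 1.5, 7, 3

Sorted (ascending): 192, 192, 342, 422, 543, 560, 560, 560, 880
The 2 values of 192 occupy positions 1–2 → average rank (1+2)/2 = 1.5.
The 3 values of 560 occupy positions 6–8 → average rank 7.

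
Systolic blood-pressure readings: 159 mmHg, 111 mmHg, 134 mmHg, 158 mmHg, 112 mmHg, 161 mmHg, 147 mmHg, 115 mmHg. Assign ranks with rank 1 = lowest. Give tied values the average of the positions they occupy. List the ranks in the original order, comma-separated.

Sorted (ascending): 111, 112, 115, 134, 147, 158, 159, 161
No ties — each value takes its position as its rank.

7, 1, 4, 6, 2, 8, 5, 3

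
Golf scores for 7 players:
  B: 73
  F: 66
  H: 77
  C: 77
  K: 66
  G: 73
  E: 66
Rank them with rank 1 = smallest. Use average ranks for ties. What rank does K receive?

2

Sorted (ascending): 66, 66, 66, 73, 73, 77, 77
The 3 values of 66 occupy positions 1–3 → average rank 2.
The 2 values of 73 occupy positions 4–5 → average rank (4+5)/2 = 4.5.
The 2 values of 77 occupy positions 6–7 → average rank (6+7)/2 = 6.5.
K has value 66 → rank 2.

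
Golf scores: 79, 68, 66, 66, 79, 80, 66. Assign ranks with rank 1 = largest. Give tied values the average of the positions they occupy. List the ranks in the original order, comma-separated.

2.5, 4, 6, 6, 2.5, 1, 6

Sorted (descending): 80, 79, 79, 68, 66, 66, 66
The 2 values of 79 occupy positions 2–3 → average rank (2+3)/2 = 2.5.
The 3 values of 66 occupy positions 5–7 → average rank 6.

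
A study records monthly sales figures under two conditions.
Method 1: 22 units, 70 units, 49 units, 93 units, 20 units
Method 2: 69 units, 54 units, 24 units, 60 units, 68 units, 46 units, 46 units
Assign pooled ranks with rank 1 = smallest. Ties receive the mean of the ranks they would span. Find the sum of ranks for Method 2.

46

Sorted (ascending): 20, 22, 24, 46, 46, 49, 54, 60, 68, 69, 70, 93
The 2 values of 46 occupy positions 4–5 → average rank (4+5)/2 = 4.5.
Method 2 values → pooled ranks: 69→10, 54→7, 24→3, 60→8, 68→9, 46→4.5, 46→4.5
Rank sum = 10 + 7 + 3 + 8 + 9 + 4.5 + 4.5 = 46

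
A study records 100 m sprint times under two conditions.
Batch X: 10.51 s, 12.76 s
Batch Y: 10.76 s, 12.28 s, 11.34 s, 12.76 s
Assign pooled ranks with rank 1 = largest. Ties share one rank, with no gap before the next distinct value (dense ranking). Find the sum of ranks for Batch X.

Sorted (descending): 12.76, 12.76, 12.28, 11.34, 10.76, 10.51
The 2 values of 12.76 share dense rank 1.
Remaining distinct values take the next consecutive integers.
Batch X values → pooled ranks: 10.51→5, 12.76→1
Rank sum = 5 + 1 = 6

6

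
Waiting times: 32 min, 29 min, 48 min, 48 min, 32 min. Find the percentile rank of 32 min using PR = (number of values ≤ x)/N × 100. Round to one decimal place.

N = 5.
Strictly below 32: 1. Equal to 32: 2.
PR = 3/5 × 100 = 60.0

60.0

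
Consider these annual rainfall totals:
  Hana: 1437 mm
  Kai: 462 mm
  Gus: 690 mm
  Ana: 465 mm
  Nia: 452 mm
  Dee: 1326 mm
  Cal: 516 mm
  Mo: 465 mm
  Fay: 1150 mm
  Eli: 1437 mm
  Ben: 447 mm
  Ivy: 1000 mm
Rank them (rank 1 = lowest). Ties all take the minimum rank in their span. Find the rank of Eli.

11

Sorted (ascending): 447, 452, 462, 465, 465, 516, 690, 1000, 1150, 1326, 1437, 1437
The 2 values of 465 occupy positions 4–5 → each gets rank 4.
The 2 values of 1437 occupy positions 11–12 → each gets rank 11.
Eli has value 1437 mm → rank 11.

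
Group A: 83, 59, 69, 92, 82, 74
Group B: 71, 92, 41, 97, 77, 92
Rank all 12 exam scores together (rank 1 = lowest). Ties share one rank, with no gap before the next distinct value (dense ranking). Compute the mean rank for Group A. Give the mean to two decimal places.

5.67

Sorted (ascending): 41, 59, 69, 71, 74, 77, 82, 83, 92, 92, 92, 97
The 3 values of 92 share dense rank 9.
Remaining distinct values take the next consecutive integers.
Group A values → pooled ranks: 83→8, 59→2, 69→3, 92→9, 82→7, 74→5
Mean rank = (8 + 2 + 3 + 9 + 7 + 5) / 6 = 5.67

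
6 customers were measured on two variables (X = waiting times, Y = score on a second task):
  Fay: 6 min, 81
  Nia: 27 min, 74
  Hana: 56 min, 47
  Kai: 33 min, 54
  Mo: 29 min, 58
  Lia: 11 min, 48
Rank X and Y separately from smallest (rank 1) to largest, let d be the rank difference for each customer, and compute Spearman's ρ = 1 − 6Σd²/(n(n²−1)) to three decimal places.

-0.657

Ranks of variable 1: 1, 3, 6, 5, 4, 2
Ranks of variable 2: 6, 5, 1, 3, 4, 2
d = r₁ − r₂: -5, -2, 5, 2, 0, 0
d²: 25, 4, 25, 4, 0, 0; Σd² = 58
ρ = 1 − 6·58/(6·35) = 1 − 348/210 = -0.657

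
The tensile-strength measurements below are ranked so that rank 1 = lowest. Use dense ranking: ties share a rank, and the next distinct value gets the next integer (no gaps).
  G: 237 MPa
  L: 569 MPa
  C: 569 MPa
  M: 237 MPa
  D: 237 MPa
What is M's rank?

Sorted (ascending): 237, 237, 237, 569, 569
The 3 values of 237 share dense rank 1.
The 2 values of 569 share dense rank 2.
M has value 237 MPa → rank 1.

1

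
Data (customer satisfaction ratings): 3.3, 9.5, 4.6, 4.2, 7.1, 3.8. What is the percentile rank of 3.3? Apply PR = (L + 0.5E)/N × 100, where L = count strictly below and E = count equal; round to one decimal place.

8.3

N = 6.
Strictly below 3.3: 0. Equal to 3.3: 1.
PR = (0 + 0.5·1)/6 × 100 = 8.3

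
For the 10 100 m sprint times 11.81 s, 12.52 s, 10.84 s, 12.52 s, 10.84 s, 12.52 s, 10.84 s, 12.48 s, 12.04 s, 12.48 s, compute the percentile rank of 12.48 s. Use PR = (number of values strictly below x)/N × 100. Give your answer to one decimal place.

50.0

N = 10.
Strictly below 12.48: 5. Equal to 12.48: 2.
PR = 5/10 × 100 = 50.0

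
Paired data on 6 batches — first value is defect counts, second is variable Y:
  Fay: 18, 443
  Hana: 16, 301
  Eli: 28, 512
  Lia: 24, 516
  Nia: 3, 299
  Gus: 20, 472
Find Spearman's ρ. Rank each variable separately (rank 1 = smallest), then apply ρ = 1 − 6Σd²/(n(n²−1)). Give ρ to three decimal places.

0.943

Ranks of variable 1: 3, 2, 6, 5, 1, 4
Ranks of variable 2: 3, 2, 5, 6, 1, 4
d = r₁ − r₂: 0, 0, 1, -1, 0, 0
d²: 0, 0, 1, 1, 0, 0; Σd² = 2
ρ = 1 − 6·2/(6·35) = 1 − 12/210 = 0.943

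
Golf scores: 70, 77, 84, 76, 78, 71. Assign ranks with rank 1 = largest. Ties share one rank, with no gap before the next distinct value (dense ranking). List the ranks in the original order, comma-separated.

6, 3, 1, 4, 2, 5

Sorted (descending): 84, 78, 77, 76, 71, 70
No ties — each value takes its position as its rank.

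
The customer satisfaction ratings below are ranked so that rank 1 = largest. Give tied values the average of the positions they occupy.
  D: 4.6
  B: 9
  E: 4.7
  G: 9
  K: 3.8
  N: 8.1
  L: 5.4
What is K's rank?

Sorted (descending): 9, 9, 8.1, 5.4, 4.7, 4.6, 3.8
The 2 values of 9 occupy positions 1–2 → average rank (1+2)/2 = 1.5.
K has value 3.8 → rank 7.

7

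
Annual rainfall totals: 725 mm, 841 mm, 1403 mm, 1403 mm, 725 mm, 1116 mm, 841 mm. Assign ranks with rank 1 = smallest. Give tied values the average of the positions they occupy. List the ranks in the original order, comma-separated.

1.5, 3.5, 6.5, 6.5, 1.5, 5, 3.5

Sorted (ascending): 725, 725, 841, 841, 1116, 1403, 1403
The 2 values of 725 occupy positions 1–2 → average rank (1+2)/2 = 1.5.
The 2 values of 841 occupy positions 3–4 → average rank (3+4)/2 = 3.5.
The 2 values of 1403 occupy positions 6–7 → average rank (6+7)/2 = 6.5.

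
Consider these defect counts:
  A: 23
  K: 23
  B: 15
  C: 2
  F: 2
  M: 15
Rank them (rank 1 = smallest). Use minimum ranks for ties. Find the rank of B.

3

Sorted (ascending): 2, 2, 15, 15, 23, 23
The 2 values of 2 occupy positions 1–2 → each gets rank 1.
The 2 values of 15 occupy positions 3–4 → each gets rank 3.
The 2 values of 23 occupy positions 5–6 → each gets rank 5.
B has value 15 → rank 3.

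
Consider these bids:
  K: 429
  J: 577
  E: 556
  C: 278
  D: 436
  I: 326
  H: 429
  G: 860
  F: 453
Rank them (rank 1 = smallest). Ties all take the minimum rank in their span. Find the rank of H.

3

Sorted (ascending): 278, 326, 429, 429, 436, 453, 556, 577, 860
The 2 values of 429 occupy positions 3–4 → each gets rank 3.
H has value 429 → rank 3.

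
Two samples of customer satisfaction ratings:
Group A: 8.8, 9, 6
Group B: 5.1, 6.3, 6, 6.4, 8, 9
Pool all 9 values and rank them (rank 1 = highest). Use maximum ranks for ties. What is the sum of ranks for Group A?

13

Sorted (descending): 9, 9, 8.8, 8, 6.4, 6.3, 6, 6, 5.1
The 2 values of 9 occupy positions 1–2 → each gets rank 2.
The 2 values of 6 occupy positions 7–8 → each gets rank 8.
Group A values → pooled ranks: 8.8→3, 9→2, 6→8
Rank sum = 3 + 2 + 8 = 13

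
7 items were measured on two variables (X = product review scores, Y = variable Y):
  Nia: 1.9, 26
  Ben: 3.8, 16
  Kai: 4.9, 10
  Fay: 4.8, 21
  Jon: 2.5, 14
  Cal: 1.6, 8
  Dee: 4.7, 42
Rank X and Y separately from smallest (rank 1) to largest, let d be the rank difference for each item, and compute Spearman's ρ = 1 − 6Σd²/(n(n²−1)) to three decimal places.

Ranks of variable 1: 2, 4, 7, 6, 3, 1, 5
Ranks of variable 2: 6, 4, 2, 5, 3, 1, 7
d = r₁ − r₂: -4, 0, 5, 1, 0, 0, -2
d²: 16, 0, 25, 1, 0, 0, 4; Σd² = 46
ρ = 1 − 6·46/(7·48) = 1 − 276/336 = 0.179

0.179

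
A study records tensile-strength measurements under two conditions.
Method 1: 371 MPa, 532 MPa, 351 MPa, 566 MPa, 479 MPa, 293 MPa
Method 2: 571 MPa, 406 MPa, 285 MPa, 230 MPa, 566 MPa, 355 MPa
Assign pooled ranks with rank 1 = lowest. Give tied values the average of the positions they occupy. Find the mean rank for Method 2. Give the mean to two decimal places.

6.25

Sorted (ascending): 230, 285, 293, 351, 355, 371, 406, 479, 532, 566, 566, 571
The 2 values of 566 occupy positions 10–11 → average rank (10+11)/2 = 10.5.
Method 2 values → pooled ranks: 571→12, 406→7, 285→2, 230→1, 566→10.5, 355→5
Mean rank = (12 + 7 + 2 + 1 + 10.5 + 5) / 6 = 6.25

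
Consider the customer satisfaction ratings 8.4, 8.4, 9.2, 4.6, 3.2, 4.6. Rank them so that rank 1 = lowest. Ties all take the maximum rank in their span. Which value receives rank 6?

Sorted (ascending): 3.2, 4.6, 4.6, 8.4, 8.4, 9.2
The 2 values of 4.6 occupy positions 2–3 → each gets rank 3.
The 2 values of 8.4 occupy positions 4–5 → each gets rank 5.
Rank 6 → value 9.2.

9.2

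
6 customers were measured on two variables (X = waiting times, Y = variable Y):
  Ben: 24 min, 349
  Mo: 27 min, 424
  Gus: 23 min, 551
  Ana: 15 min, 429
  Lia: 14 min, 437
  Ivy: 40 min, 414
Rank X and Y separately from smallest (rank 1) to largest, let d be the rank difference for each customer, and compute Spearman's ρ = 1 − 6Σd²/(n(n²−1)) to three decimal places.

Ranks of variable 1: 4, 5, 3, 2, 1, 6
Ranks of variable 2: 1, 3, 6, 4, 5, 2
d = r₁ − r₂: 3, 2, -3, -2, -4, 4
d²: 9, 4, 9, 4, 16, 16; Σd² = 58
ρ = 1 − 6·58/(6·35) = 1 − 348/210 = -0.657

-0.657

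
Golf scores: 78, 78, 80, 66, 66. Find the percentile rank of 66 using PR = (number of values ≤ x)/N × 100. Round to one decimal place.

N = 5.
Strictly below 66: 0. Equal to 66: 2.
PR = 2/5 × 100 = 40.0

40.0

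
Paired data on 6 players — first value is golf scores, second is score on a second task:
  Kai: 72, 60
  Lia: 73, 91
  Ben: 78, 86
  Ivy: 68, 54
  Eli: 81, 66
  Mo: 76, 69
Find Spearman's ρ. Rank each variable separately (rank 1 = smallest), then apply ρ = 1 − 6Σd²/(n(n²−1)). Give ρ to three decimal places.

Ranks of variable 1: 2, 3, 5, 1, 6, 4
Ranks of variable 2: 2, 6, 5, 1, 3, 4
d = r₁ − r₂: 0, -3, 0, 0, 3, 0
d²: 0, 9, 0, 0, 9, 0; Σd² = 18
ρ = 1 − 6·18/(6·35) = 1 − 108/210 = 0.486

0.486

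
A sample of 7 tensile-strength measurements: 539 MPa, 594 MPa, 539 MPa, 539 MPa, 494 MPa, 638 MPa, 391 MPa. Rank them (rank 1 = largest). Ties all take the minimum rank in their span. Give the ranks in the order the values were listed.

3, 2, 3, 3, 6, 1, 7

Sorted (descending): 638, 594, 539, 539, 539, 494, 391
The 3 values of 539 occupy positions 3–5 → each gets rank 3.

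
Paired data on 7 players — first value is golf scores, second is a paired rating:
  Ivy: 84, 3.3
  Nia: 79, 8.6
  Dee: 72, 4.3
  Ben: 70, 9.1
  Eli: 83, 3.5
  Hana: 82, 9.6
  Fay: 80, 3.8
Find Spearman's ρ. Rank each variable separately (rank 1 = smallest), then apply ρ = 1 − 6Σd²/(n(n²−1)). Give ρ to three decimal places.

-0.607

Ranks of variable 1: 7, 3, 2, 1, 6, 5, 4
Ranks of variable 2: 1, 5, 4, 6, 2, 7, 3
d = r₁ − r₂: 6, -2, -2, -5, 4, -2, 1
d²: 36, 4, 4, 25, 16, 4, 1; Σd² = 90
ρ = 1 − 6·90/(7·48) = 1 − 540/336 = -0.607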